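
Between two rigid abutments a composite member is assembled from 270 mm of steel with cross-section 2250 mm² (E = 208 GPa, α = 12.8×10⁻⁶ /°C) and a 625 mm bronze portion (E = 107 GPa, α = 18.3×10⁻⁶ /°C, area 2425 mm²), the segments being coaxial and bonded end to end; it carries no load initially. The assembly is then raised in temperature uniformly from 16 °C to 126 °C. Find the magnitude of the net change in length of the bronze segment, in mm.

If the supports were absent, the total length change would be Σ αᵢΔT Lᵢ = 12.8×10⁻⁶×110×270 + 18.3×10⁻⁶×110×625 = 1.638 mm.
The walls prevent any net length change, so an axial force P (same in every segment) develops. Compatibility: P · Σ Lᵢ/(AᵢEᵢ) = δ_free.
The series flexibility is Σ Lᵢ/(AᵢEᵢ) = 270/(2250×208×10³) + 625/(2425×107×10³) = 2.986×10⁻⁶ mm/N.
Hence P = δ_free / Σ(L/AE) = 1.638/2.986×10⁻⁶ = 548.7 kN (compressive).
For the bronze segment, free thermal change = 18.3×10⁻⁶×110×625 = 1.258 mm and elastic change from P = 548700×625/(2425×107×10³) = 1.322 mm; these oppose, so the net change is 0.0636 mm (segment shortens).

|ΔL| ≈ 0.0636 mm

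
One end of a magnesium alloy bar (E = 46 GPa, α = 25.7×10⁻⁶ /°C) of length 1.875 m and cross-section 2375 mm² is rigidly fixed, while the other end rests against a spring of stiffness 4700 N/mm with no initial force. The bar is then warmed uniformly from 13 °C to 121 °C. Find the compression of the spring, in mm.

δ ≈ 4.82 mm

The unrestrained thermal change is αΔT L = 25.7×10⁻⁶ × 108 × 1875 = 5.204 mm.
Let P be the compressive force at the spring. The bar shortens elastically by PL/(AE) and the spring compresses by P/k; together these equal δ_free.
P [ L/(AE) + 1/k ] = δ_free → P [ 1875/(2375×46×10³) + 1/(4700) ] = 5.204.
P = 5.204 / 0.0002299 = 22630 N.
Spring compression = P/k = 22630/(4700) = 4.816 mm.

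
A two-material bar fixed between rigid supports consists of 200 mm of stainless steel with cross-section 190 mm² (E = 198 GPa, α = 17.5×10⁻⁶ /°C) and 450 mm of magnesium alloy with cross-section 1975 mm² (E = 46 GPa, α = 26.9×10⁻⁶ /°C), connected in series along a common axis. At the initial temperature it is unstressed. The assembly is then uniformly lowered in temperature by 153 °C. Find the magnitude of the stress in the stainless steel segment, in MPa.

σ ≈ 1220 MPa (tensile)

If the supports were absent, the total length change would be Σ αᵢΔT Lᵢ = 17.5×10⁻⁶×153×200 + 26.9×10⁻⁶×153×450 = 2.388 mm.
The walls prevent any net length change, so an axial force P (same in every segment) develops. Compatibility: P · Σ Lᵢ/(AᵢEᵢ) = δ_free.
Σ Lᵢ/(AᵢEᵢ) = 200/(190×198×10³) + 450/(1975×46×10³) = 1.027×10⁻⁵ mm/N.
P = 2.388 / 1.027×10⁻⁵ = 232500 N = 232.5 kN, tensile.
σ_{stainless steel} = P / A = 232500 / 190 = 1224 MPa.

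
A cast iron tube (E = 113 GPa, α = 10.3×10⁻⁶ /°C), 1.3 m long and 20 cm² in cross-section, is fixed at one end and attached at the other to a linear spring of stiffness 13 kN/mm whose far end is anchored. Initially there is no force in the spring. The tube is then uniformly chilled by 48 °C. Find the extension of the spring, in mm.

Free thermal contraction: δ_free = αΔT L = 10.3×10⁻⁶ × 48 × 1300 = 0.6427 mm.
With a force P in the spring, the elastic change of the tube is PL/(AE) and that of the spring is P/k; compatibility requires their sum to equal δ_free.
So P = δ_free / [L/(AE) + 1/k] = 0.6427 / [ 1300/(2000×113×10³) + 1/(13×10³) ].
P = 0.6427 / 8.268×10⁻⁵ = 7774 N.
Spring extension = P/k = 7774/(13×10³) = 0.598 mm.

δ ≈ 0.598 mm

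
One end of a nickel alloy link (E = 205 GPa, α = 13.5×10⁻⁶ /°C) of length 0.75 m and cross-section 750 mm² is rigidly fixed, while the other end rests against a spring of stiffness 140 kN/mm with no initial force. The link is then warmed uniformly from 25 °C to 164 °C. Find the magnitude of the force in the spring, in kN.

Free thermal expansion: δ_free = αΔT L = 13.5×10⁻⁶ × 139 × 750 = 1.407 mm.
Let P be the compressive force at the spring. The link shortens elastically by PL/(AE) and the spring compresses by P/k; together these equal δ_free.
So P = δ_free / [L/(AE) + 1/k] = 1.407 / [ 750/(750×205×10³) + 1/(140×10³) ].
P = 1.407 / 1.202×10⁻⁵ = 117100 N.

P ≈ 117 kN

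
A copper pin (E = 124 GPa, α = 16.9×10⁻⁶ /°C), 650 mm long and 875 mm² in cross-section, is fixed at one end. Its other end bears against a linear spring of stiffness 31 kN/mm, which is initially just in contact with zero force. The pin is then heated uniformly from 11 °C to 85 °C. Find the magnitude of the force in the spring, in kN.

Free thermal expansion: δ_free = αΔT L = 16.9×10⁻⁶ × 74 × 650 = 0.8129 mm.
Let P be the compressive force at the spring. The pin shortens elastically by PL/(AE) and the spring compresses by P/k; together these equal δ_free.
P [ L/(AE) + 1/k ] = δ_free → P [ 650/(875×124×10³) + 1/(31×10³) ] = 0.8129.
P = 0.8129 / 3.825×10⁻⁵ = 21250 N.

P ≈ 21.3 kN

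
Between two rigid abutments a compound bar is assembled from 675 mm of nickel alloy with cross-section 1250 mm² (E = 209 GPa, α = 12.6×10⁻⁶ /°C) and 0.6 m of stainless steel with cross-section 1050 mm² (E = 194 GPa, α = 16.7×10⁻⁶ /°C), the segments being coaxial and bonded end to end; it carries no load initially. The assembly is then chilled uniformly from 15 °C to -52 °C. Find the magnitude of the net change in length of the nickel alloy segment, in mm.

With the walls removed the bar would change length by δ_free = Σ αᵢΔT Lᵢ = 12.6×10⁻⁶×67×675 + 16.7×10⁻⁶×67×600 = 1.241 mm.
Since the ends are fixed, an axial force P builds up, equal in every segment, with P · Σ Lᵢ/(AᵢEᵢ) = δ_free.
The series flexibility is Σ Lᵢ/(AᵢEᵢ) = 675/(1250×209×10³) + 600/(1050×194×10³) = 5.529×10⁻⁶ mm/N.
So P = 1.241 / 5.529×10⁻⁶ = 224.5 kN, tensile.
For the nickel alloy segment, free thermal change = 12.6×10⁻⁶×67×675 = 0.5698 mm and elastic change from P = 224500×675/(1250×209×10³) = 0.58 mm; these oppose, so the net change is 0.0101 mm (segment lengthens).

|ΔL| ≈ 0.0101 mm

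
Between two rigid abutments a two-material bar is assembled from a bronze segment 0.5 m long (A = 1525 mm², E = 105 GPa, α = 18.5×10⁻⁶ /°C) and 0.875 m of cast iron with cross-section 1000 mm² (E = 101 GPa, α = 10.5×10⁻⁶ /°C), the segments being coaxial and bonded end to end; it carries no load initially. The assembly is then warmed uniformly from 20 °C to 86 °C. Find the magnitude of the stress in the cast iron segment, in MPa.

σ ≈ 103 MPa (compressive)

If the supports were absent, the total length change would be Σ αᵢΔT Lᵢ = 18.5×10⁻⁶×66×500 + 10.5×10⁻⁶×66×875 = 1.217 mm.
The walls prevent any net length change, so an axial force P (same in every segment) develops. Compatibility: P · Σ Lᵢ/(AᵢEᵢ) = δ_free.
Σ Lᵢ/(AᵢEᵢ) = 500/(1525×105×10³) + 875/(1000×101×10³) = 1.179×10⁻⁵ mm/N.
So P = 1.217 / 1.179×10⁻⁵ = 103.2 kN, compressive.
σ_{cast iron} = P / A = 103200 / 1000 = 103.2 MPa.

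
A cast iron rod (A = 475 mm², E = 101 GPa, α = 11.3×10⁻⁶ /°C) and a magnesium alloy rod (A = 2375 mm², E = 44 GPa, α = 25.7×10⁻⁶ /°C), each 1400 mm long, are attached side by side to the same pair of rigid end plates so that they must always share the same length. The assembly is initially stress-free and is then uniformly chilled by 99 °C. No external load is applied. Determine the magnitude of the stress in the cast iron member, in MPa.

The magnesium alloy has the larger α, so on cooling it would change length more than the cast iron if both were free. The rigid plates force a common final length, so the magnesium alloy is put into tension and the cast iron into compression, with equal and opposite forces P (no external load).
Setting the final lengths equal and cancelling L: (α₁ − α₂)ΔT = P/(A₁E₁) + P/(A₂E₂).
|α₁ − α₂|·ΔT = 14.4×10⁻⁶ × 99 = 0.001426.
1/(A₁E₁) + 1/(A₂E₂) = 1/(475×101×10³) + 1/(2375×44×10³) = 3.041×10⁻⁸ N⁻¹.
P = 0.001426 / 3.041×10⁻⁸ = 46870 N = 46.87 kN.
σ_{cast iron} = P/A₁ = 46870/475 = 98.68 MPa, compressive.

σ ≈ 98.7 MPa (compressive)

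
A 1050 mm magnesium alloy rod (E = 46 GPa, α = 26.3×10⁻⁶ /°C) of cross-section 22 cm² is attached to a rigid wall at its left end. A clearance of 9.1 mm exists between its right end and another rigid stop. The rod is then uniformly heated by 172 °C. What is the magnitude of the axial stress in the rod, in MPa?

Free thermal elongation = αΔT L = 26.3×10⁻⁶ × 172 × 1050 = 4.75 mm.
Since δ_free = 4.75 mm is less than the 9.1 mm gap, the rod never touches the wall. No axial force develops.

σ ≈ 0 MPa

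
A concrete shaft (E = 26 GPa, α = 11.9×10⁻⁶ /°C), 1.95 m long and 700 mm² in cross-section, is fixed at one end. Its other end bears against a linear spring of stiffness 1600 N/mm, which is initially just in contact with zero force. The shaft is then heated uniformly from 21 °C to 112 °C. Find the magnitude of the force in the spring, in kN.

P ≈ 2.88 kN

If the spring were absent the shaft would lengthen by αΔT L = 11.9×10⁻⁶ × 91 × 1950 = 2.112 mm.
With a force P in the spring, the elastic change of the shaft is PL/(AE) and that of the spring is P/k; compatibility requires their sum to equal δ_free.
P [ L/(AE) + 1/k ] = δ_free → P [ 1950/(700×26×10³) + 1/(1600) ] = 2.112.
P = 2.112 / 0.0007321 = 2884 N.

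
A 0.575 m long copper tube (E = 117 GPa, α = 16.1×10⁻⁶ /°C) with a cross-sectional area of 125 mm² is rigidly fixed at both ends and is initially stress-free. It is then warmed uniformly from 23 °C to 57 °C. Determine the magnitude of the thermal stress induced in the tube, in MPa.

σ ≈ 64 MPa (compressive)

With length fixed, the mechanical strain must cancel the thermal strain αΔT = 16.1×10⁻⁶ × 34 = 547.4×10⁻⁶.
Hence σ = E·αΔT = 117×10³ × 547.4×10⁻⁶ = 64.05 MPa, compressive.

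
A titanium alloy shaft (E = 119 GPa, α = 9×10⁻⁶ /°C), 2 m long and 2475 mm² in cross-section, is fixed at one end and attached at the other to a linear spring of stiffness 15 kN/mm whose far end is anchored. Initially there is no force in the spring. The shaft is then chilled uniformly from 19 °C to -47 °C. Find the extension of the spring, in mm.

If the spring were absent the shaft would shorten by αΔT L = 9×10⁻⁶ × 66 × 2000 = 1.188 mm.
Let P be the tensile force in the spring. The shaft extends elastically by PL/(AE) and the spring stretches by P/k; together these equal δ_free.
P [ L/(AE) + 1/k ] = δ_free → P [ 2000/(2475×119×10³) + 1/(15×10³) ] = 1.188.
P = 1.188 / 7.346×10⁻⁵ = 16170 N.
Spring extension = P/k = 16170/(15×10³) = 1.078 mm.

δ ≈ 1.08 mm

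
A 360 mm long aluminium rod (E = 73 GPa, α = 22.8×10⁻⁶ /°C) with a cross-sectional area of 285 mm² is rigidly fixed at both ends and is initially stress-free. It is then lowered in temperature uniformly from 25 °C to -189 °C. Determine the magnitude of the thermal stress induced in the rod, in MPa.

Because both ends are immovable the net strain is zero, and the suppressed thermal strain is αΔT = 22.8×10⁻⁶ × 214 = 4879.2×10⁻⁶.
Hence σ = E·αΔT = 73×10³ × 4879.2×10⁻⁶ = 356.2 MPa, tensile.

σ ≈ 356 MPa (tensile)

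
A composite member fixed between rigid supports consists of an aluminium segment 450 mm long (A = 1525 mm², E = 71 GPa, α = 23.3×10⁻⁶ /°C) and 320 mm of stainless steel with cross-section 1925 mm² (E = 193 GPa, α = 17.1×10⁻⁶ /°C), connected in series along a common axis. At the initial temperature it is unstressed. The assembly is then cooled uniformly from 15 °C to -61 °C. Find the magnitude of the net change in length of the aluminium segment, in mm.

|ΔL| ≈ 0.208 mm

Free thermal contraction of the whole bar: Σ αᵢΔT Lᵢ = 23.3×10⁻⁶×76×450 + 17.1×10⁻⁶×76×320 = 1.213 mm.
Since the ends are fixed, an axial force P builds up, equal in every segment, with P · Σ Lᵢ/(AᵢEᵢ) = δ_free.
The series flexibility is Σ Lᵢ/(AᵢEᵢ) = 450/(1525×71×10³) + 320/(1925×193×10³) = 5.017×10⁻⁶ mm/N.
P = 1.213 / 5.017×10⁻⁶ = 241700 N = 241.7 kN, tensile.
For the aluminium segment, free thermal change = 23.3×10⁻⁶×76×450 = 0.7969 mm and elastic change from P = 241700×450/(1525×71×10³) = 1.005 mm; these oppose, so the net change is 0.208 mm (segment lengthens).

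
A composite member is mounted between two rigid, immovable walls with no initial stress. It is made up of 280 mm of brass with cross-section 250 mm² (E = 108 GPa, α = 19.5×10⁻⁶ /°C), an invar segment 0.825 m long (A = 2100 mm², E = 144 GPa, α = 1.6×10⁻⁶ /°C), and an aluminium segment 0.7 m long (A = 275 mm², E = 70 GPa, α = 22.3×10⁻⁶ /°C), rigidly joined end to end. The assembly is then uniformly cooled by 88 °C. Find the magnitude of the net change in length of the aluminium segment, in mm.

Free thermal contraction of the whole bar: Σ αᵢΔT Lᵢ = 19.5×10⁻⁶×88×280 + 1.6×10⁻⁶×88×825 + 22.3×10⁻⁶×88×700 = 1.97 mm.
The walls prevent any net length change, so an axial force P (same in every segment) develops. Compatibility: P · Σ Lᵢ/(AᵢEᵢ) = δ_free.
Σ Lᵢ/(AᵢEᵢ) = 280/(250×108×10³) + 825/(2100×144×10³) + 700/(275×70×10³) = 4.946×10⁻⁵ mm/N.
P = 1.97 / 4.946×10⁻⁵ = 39830 N = 39.83 kN, tensile.
For the aluminium segment, free thermal change = 22.3×10⁻⁶×88×700 = 1.374 mm and elastic change from P = 39830×700/(275×70×10³) = 1.449 mm; these oppose, so the net change is 0.0749 mm (segment lengthens).

|ΔL| ≈ 0.0749 mm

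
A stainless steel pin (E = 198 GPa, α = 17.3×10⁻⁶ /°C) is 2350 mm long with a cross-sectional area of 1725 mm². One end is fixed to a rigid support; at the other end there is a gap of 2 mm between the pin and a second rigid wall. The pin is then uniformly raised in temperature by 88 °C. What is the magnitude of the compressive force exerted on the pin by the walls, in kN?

P ≈ 229 kN

Unrestrained expansion: δ_free = αΔT L = 17.3×10⁻⁶ × 88 × 2350 = 3.578 mm.
This exceeds the 2 mm gap, so the wall pushes back. The portion of expansion that must be recovered elastically is δ_free − gap = 3.578 − 2 = 1.578 mm.
So σ = E(δ_free − g)/L = 198×10³ × 1.578/2350 = 132.9 MPa.
Force on the wall = σA = 132.9 × 1725 mm² = 229.3 kN.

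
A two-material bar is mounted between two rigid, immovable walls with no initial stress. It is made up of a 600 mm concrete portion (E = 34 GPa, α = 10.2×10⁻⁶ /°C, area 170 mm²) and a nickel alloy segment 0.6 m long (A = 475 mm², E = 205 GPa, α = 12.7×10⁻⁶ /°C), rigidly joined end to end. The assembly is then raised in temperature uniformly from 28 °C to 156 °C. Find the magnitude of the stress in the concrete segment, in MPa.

Free thermal expansion of the whole bar: Σ αᵢΔT Lᵢ = 10.2×10⁻⁶×128×600 + 12.7×10⁻⁶×128×600 = 1.759 mm.
The walls prevent any net length change, so an axial force P (same in every segment) develops. Compatibility: P · Σ Lᵢ/(AᵢEᵢ) = δ_free.
Σ Lᵢ/(AᵢEᵢ) = 600/(170×34×10³) + 600/(475×205×10³) = 0.00011 mm/N.
P = 1.759 / 0.00011 = 15990 N = 15.99 kN, compressive.
σ_{concrete} = P / A = 15990 / 170 = 94.08 MPa.

σ ≈ 94.1 MPa (compressive)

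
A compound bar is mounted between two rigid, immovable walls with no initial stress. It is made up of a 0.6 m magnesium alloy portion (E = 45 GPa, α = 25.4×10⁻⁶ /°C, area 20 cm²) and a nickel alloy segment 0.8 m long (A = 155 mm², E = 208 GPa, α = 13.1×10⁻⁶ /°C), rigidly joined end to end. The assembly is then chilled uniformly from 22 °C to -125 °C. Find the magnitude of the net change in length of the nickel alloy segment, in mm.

|ΔL| ≈ 1.44 mm

If the supports were absent, the total length change would be Σ αᵢΔT Lᵢ = 25.4×10⁻⁶×147×600 + 13.1×10⁻⁶×147×800 = 3.781 mm.
Since the ends are fixed, an axial force P builds up, equal in every segment, with P · Σ Lᵢ/(AᵢEᵢ) = δ_free.
Σ Lᵢ/(AᵢEᵢ) = 600/(2000×45×10³) + 800/(155×208×10³) = 3.148×10⁻⁵ mm/N.
So P = 3.781 / 3.148×10⁻⁵ = 120.1 kN, tensile.
For the nickel alloy segment, free thermal change = 13.1×10⁻⁶×147×800 = 1.541 mm and elastic change from P = 120100×800/(155×208×10³) = 2.98 mm; these oppose, so the net change is 1.44 mm (segment lengthens).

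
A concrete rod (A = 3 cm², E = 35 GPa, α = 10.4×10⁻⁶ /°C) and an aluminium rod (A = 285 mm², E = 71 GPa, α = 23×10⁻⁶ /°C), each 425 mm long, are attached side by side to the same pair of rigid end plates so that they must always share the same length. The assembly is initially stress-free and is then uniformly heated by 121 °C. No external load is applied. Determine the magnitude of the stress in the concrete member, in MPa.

The aluminium has the larger α, so on heating it would change length more than the concrete if both were free. The rigid plates force a common final length, so the aluminium is put into compression and the concrete into tension, with equal and opposite forces P (no external load).
Setting the final lengths equal and cancelling L: (α₁ − α₂)ΔT = P/(A₁E₁) + P/(A₂E₂).
|α₁ − α₂|·ΔT = 12.6×10⁻⁶ × 121 = 0.001525.
1/(A₁E₁) + 1/(A₂E₂) = 1/(300×35×10³) + 1/(285×71×10³) = 1.447×10⁻⁷ N⁻¹.
So P = 0.001525 / 1.447×10⁻⁷ = 10.54 kN.
σ_{concrete} = P/A₁ = 10540/300 = 35.13 MPa, tensile.

σ ≈ 35.1 MPa (tensile)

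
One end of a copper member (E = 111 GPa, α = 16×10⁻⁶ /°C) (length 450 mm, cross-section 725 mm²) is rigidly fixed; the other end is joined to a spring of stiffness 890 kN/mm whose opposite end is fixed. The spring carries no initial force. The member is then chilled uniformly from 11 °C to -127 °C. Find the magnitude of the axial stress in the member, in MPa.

σ ≈ 204 MPa (tensile)

Free thermal contraction: δ_free = αΔT L = 16×10⁻⁶ × 138 × 450 = 0.9936 mm.
With a force P in the spring, the elastic change of the member is PL/(AE) and that of the spring is P/k; compatibility requires their sum to equal δ_free.
P [ L/(AE) + 1/k ] = δ_free → P [ 450/(725×111×10³) + 1/(890×10³) ] = 0.9936.
P = 0.9936 / 6.715×10⁻⁶ = 148000 N.
σ = P/A = 148000/725 = 204.1 MPa.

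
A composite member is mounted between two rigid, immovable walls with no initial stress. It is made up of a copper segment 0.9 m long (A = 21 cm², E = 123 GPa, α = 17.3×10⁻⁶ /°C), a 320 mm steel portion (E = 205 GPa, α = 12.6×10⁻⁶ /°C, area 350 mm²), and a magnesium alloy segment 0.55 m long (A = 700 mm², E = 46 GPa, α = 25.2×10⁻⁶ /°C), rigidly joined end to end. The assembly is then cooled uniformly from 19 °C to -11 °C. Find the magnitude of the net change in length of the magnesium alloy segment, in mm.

If the supports were absent, the total length change would be Σ αᵢΔT Lᵢ = 17.3×10⁻⁶×30×900 + 12.6×10⁻⁶×30×320 + 25.2×10⁻⁶×30×550 = 1.004 mm.
The rigid supports impose zero overall length change; the single axial force P common to all segments must satisfy P Σ Lᵢ/(AᵢEᵢ) = δ_free.
Σ Lᵢ/(AᵢEᵢ) = 900/(2100×123×10³) + 320/(350×205×10³) + 550/(700×46×10³) = 2.502×10⁻⁵ mm/N.
Hence P = δ_free / Σ(L/AE) = 1.004/2.502×10⁻⁵ = 40.11 kN (tensile).
For the magnesium alloy segment, free thermal change = 25.2×10⁻⁶×30×550 = 0.4158 mm and elastic change from P = 40110×550/(700×46×10³) = 0.6852 mm; these oppose, so the net change is 0.269 mm (segment lengthens).

|ΔL| ≈ 0.269 mm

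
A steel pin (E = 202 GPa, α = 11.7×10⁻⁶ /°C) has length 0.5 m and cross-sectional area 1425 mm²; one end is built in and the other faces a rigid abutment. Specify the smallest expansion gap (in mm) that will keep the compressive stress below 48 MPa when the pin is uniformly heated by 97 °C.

With no wall the pin would lengthen by αΔT L = 11.7×10⁻⁶ × 97 × 500 = 0.5674 mm.
At the allowable stress the elastic shortening the wall may impose is σL/E = 48 × 500 / (202×10³) = 0.1188 mm.
The gap must absorb the remainder: g_min = 0.5674 − 0.1188 = 0.4486 mm.

g ≈ 0.449 mm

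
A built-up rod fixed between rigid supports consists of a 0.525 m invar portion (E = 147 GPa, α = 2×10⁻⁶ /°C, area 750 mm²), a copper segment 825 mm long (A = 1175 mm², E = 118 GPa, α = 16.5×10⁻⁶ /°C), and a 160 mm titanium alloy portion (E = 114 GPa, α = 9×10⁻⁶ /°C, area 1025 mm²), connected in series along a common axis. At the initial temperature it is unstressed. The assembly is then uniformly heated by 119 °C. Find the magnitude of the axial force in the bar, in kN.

P ≈ 159 kN (compressive)

If the supports were absent, the total length change would be Σ αᵢΔT Lᵢ = 2×10⁻⁶×119×525 + 16.5×10⁻⁶×119×825 + 9×10⁻⁶×119×160 = 1.916 mm.
The rigid supports impose zero overall length change; the single axial force P common to all segments must satisfy P Σ Lᵢ/(AᵢEᵢ) = δ_free.
Σ Lᵢ/(AᵢEᵢ) = 525/(750×147×10³) + 825/(1175×118×10³) + 160/(1025×114×10³) = 1.208×10⁻⁵ mm/N.
Hence P = δ_free / Σ(L/AE) = 1.916/1.208×10⁻⁵ = 158.6 kN (compressive).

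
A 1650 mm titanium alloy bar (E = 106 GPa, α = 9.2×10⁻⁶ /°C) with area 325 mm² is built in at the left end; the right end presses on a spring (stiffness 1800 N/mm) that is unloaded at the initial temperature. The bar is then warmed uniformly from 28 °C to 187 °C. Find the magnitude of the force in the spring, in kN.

The unrestrained thermal change is αΔT L = 9.2×10⁻⁶ × 159 × 1650 = 2.414 mm.
Let P be the compressive force at the spring. The bar shortens elastically by PL/(AE) and the spring compresses by P/k; together these equal δ_free.
So P = δ_free / [L/(AE) + 1/k] = 2.414 / [ 1650/(325×106×10³) + 1/(1800) ].
P = 2.414 / 0.0006035 = 4000 N.

P ≈ 4 kN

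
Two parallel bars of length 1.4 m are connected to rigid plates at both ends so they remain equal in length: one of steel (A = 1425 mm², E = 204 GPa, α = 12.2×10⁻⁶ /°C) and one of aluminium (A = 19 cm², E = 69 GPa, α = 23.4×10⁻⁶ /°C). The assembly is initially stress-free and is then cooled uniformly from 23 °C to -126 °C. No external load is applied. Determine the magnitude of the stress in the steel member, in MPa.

Both members must finish at the same length. With the larger α, the aluminium tends to over-contract; the plates restrain it, putting the aluminium in tension and the steel in compression. With no external load the two internal forces are equal and opposite, magnitude P.
Equating the net (thermal + elastic) strains gives |α₁ − α₂|·ΔT = P·[1/(A₁E₁) + 1/(A₂E₂)].
|α₁ − α₂|·ΔT = 11.2×10⁻⁶ × 149 = 0.001669.
1/(A₁E₁) + 1/(A₂E₂) = 1/(1425×204×10³) + 1/(1900×69×10³) = 1.107×10⁻⁸ N⁻¹.
So P = 0.001669 / 1.107×10⁻⁸ = 150.8 kN.
σ_{steel} = P/A₁ = 150800/1425 = 105.8 MPa, compressive.

σ ≈ 106 MPa (compressive)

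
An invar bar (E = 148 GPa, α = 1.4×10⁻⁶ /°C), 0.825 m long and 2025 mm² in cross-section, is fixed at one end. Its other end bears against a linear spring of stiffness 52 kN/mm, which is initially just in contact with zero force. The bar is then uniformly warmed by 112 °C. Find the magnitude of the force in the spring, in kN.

P ≈ 5.88 kN

Free thermal expansion: δ_free = αΔT L = 1.4×10⁻⁶ × 112 × 825 = 0.1294 mm.
With a force P in the spring, the elastic change of the bar is PL/(AE) and that of the spring is P/k; compatibility requires their sum to equal δ_free.
P [ L/(AE) + 1/k ] = δ_free → P [ 825/(2025×148×10³) + 1/(52×10³) ] = 0.1294.
P = 0.1294 / 2.198×10⁻⁵ = 5884 N.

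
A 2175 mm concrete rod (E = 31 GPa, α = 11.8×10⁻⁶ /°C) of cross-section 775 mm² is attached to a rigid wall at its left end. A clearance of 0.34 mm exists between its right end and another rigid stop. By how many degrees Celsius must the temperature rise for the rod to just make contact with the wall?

The gap closes when αΔT L = 0.34 mm, since the rod is still unstressed at that instant.
So ΔT = g/(αL) = 0.34/(11.8×10⁻⁶ × 2175) = 13.25 °C.

ΔT ≈ 13.2 °C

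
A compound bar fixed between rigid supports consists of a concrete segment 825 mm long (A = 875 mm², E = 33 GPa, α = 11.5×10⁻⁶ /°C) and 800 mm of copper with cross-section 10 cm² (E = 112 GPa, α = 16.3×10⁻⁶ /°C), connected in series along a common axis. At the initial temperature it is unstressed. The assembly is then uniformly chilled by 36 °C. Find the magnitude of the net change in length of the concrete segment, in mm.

|ΔL| ≈ 0.307 mm

Free thermal contraction of the whole bar: Σ αᵢΔT Lᵢ = 11.5×10⁻⁶×36×825 + 16.3×10⁻⁶×36×800 = 0.811 mm.
The rigid supports impose zero overall length change; the single axial force P common to all segments must satisfy P Σ Lᵢ/(AᵢEᵢ) = δ_free.
Σ Lᵢ/(AᵢEᵢ) = 825/(875×33×10³) + 800/(1000×112×10³) = 3.571×10⁻⁵ mm/N.
So P = 0.811 / 3.571×10⁻⁵ = 22.71 kN, tensile.
For the concrete segment, free thermal change = 11.5×10⁻⁶×36×825 = 0.3415 mm and elastic change from P = 22710×825/(875×33×10³) = 0.6488 mm; these oppose, so the net change is 0.307 mm (segment lengthens).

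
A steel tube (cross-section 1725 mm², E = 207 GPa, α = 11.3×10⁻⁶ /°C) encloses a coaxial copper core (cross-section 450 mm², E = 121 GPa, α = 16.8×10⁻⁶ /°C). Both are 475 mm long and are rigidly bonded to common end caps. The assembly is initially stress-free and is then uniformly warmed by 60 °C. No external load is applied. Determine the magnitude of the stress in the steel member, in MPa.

Equilibrium of a rigid end plate with no external load gives equal and opposite internal forces ±P in the two members. Since α_{copper} > α_{steel}, heating drives the copper into compression and the steel into tension.
Compatibility of the two members (thermal + elastic change equal): (α₁ − α₂)ΔT = P·[1/(A₁E₁) + 1/(A₂E₂)].
|α₁ − α₂|·ΔT = 5.5×10⁻⁶ × 60 = 0.00033.
1/(A₁E₁) + 1/(A₂E₂) = 1/(1725×207×10³) + 1/(450×121×10³) = 2.117×10⁻⁸ N⁻¹.
P = 0.00033 / 2.117×10⁻⁸ = 15590 N = 15.59 kN.
σ_{steel} = P/A₁ = 15590/1725 = 9.038 MPa, tensile.

σ ≈ 9.04 MPa (tensile)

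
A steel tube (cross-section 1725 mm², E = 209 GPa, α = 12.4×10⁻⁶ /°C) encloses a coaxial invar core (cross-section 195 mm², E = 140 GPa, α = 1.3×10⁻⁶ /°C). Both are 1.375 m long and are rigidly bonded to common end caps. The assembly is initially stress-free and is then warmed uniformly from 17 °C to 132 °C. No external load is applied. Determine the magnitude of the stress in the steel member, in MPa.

The steel has the larger α, so on heating it would change length more than the invar if both were free. The rigid plates force a common final length, so the steel is put into compression and the invar into tension, with equal and opposite forces P (no external load).
Setting the final lengths equal and cancelling L: (α₁ − α₂)ΔT = P/(A₁E₁) + P/(A₂E₂).
|α₁ − α₂|·ΔT = 11.1×10⁻⁶ × 115 = 0.001276.
1/(A₁E₁) + 1/(A₂E₂) = 1/(1725×209×10³) + 1/(195×140×10³) = 3.94×10⁻⁸ N⁻¹.
So P = 0.001276 / 3.94×10⁻⁸ = 32.4 kN.
σ_{steel} = P/A₁ = 32400/1725 = 18.78 MPa, compressive.

σ ≈ 18.8 MPa (compressive)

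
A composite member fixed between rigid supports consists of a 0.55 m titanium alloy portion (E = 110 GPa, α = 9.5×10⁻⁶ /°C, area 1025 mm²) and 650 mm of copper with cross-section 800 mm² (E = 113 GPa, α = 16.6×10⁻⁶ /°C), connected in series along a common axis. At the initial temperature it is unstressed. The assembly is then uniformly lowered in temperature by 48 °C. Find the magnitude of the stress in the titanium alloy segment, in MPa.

σ ≈ 62.1 MPa (tensile)

Free thermal contraction of the whole bar: Σ αᵢΔT Lᵢ = 9.5×10⁻⁶×48×550 + 16.6×10⁻⁶×48×650 = 0.7687 mm.
The walls prevent any net length change, so an axial force P (same in every segment) develops. Compatibility: P · Σ Lᵢ/(AᵢEᵢ) = δ_free.
The series flexibility is Σ Lᵢ/(AᵢEᵢ) = 550/(1025×110×10³) + 650/(800×113×10³) = 1.207×10⁻⁵ mm/N.
P = 0.7687 / 1.207×10⁻⁵ = 63700 N = 63.7 kN, tensile.
σ_{titanium alloy} = P / A = 63700 / 1025 = 62.14 MPa.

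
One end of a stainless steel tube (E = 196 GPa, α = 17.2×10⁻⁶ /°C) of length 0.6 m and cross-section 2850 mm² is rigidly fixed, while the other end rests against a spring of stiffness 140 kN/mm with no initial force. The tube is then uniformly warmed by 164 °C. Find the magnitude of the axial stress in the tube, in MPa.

The unrestrained thermal change is αΔT L = 17.2×10⁻⁶ × 164 × 600 = 1.692 mm.
Let P be the compressive force at the spring. The tube shortens elastically by PL/(AE) and the spring compresses by P/k; together these equal δ_free.
So P = δ_free / [L/(AE) + 1/k] = 1.692 / [ 600/(2850×196×10³) + 1/(140×10³) ].
P = 1.692 / 8.217×10⁻⁶ = 206000 N.
σ = P/A = 206000/2850 = 72.27 MPa.

σ ≈ 72.3 MPa (compressive)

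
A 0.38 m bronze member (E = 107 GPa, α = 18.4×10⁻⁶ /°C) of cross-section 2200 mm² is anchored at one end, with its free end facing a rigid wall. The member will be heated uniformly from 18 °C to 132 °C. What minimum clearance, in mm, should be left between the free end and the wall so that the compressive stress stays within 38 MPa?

g ≈ 0.662 mm

Free expansion if unrestrained: δ_free = αΔT L = 18.4×10⁻⁶ × 114 × 380 = 0.7971 mm.
A stress of 38 MPa corresponds to the wall pushing the member back by σL/E = 38×380/(107×10³) = 0.135 mm.
So the gap has to take up the difference, g_min = δ_free − σL/E = 0.7971 − 0.135 = 0.6621 mm.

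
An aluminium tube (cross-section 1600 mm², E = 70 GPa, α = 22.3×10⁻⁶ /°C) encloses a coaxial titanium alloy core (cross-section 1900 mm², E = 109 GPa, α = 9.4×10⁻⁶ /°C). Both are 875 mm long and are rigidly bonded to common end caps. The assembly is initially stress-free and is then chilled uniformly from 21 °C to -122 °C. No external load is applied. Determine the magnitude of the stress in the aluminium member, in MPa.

Equilibrium of a rigid end plate with no external load gives equal and opposite internal forces ±P in the two members. Since α_{aluminium} > α_{titanium alloy}, cooling drives the aluminium into tension and the titanium alloy into compression.
Setting the final lengths equal and cancelling L: (α₁ − α₂)ΔT = P/(A₁E₁) + P/(A₂E₂).
|α₁ − α₂|·ΔT = 12.9×10⁻⁶ × 143 = 0.001845.
1/(A₁E₁) + 1/(A₂E₂) = 1/(1600×70×10³) + 1/(1900×109×10³) = 1.376×10⁻⁸ N⁻¹.
P = 0.001845 / 1.376×10⁻⁸ = 134100 N = 134.1 kN.
σ_{aluminium} = P/A₁ = 134100/1600 = 83.81 MPa, tensile.

σ ≈ 83.8 MPa (tensile)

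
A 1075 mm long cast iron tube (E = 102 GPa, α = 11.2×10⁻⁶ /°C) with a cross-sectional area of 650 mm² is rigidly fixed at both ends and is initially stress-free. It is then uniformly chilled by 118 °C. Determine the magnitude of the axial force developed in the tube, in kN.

P ≈ 87.6 kN (tensile)

With zero net strain, σ = E·αΔT = 102 GPa × 11.2×10⁻⁶ × 118 = 134.8 MPa.
Axial force P = σA = 134.8 × 650 = 87620 N = 87.62 kN, tensile.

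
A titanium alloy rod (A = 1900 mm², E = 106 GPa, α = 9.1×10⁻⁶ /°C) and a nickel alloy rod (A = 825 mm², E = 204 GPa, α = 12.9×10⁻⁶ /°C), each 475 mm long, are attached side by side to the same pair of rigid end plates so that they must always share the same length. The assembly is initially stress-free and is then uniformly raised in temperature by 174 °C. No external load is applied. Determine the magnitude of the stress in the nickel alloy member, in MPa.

σ ≈ 73.5 MPa (compressive)

Equilibrium of a rigid end plate with no external load gives equal and opposite internal forces ±P in the two members. Since α_{nickel alloy} > α_{titanium alloy}, heating drives the nickel alloy into compression and the titanium alloy into tension.
Compatibility of the two members (thermal + elastic change equal): (α₁ − α₂)ΔT = P·[1/(A₁E₁) + 1/(A₂E₂)].
|α₁ − α₂|·ΔT = 3.8×10⁻⁶ × 174 = 0.0006612.
1/(A₁E₁) + 1/(A₂E₂) = 1/(1900×106×10³) + 1/(825×204×10³) = 1.091×10⁻⁸ N⁻¹.
P = 0.0006612 / 1.091×10⁻⁸ = 60620 N = 60.62 kN.
σ_{nickel alloy} = P/A₂ = 60620/825 = 73.48 MPa, compressive.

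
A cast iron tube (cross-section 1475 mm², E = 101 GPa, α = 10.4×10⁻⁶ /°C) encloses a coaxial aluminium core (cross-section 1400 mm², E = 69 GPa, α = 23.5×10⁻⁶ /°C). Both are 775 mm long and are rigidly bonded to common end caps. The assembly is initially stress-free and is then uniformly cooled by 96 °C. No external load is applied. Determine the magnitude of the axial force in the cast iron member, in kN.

P ≈ 73.7 kN (compressive in the cast iron)

Equilibrium of a rigid end plate with no external load gives equal and opposite internal forces ±P in the two members. Since α_{aluminium} > α_{cast iron}, cooling drives the aluminium into tension and the cast iron into compression.
Equating the net (thermal + elastic) strains gives |α₁ − α₂|·ΔT = P·[1/(A₁E₁) + 1/(A₂E₂)].
|α₁ − α₂|·ΔT = 13.1×10⁻⁶ × 96 = 0.001258.
1/(A₁E₁) + 1/(A₂E₂) = 1/(1475×101×10³) + 1/(1400×69×10³) = 1.706×10⁻⁸ N⁻¹.
P = 0.001258 / 1.706×10⁻⁸ = 73700 N = 73.7 kN.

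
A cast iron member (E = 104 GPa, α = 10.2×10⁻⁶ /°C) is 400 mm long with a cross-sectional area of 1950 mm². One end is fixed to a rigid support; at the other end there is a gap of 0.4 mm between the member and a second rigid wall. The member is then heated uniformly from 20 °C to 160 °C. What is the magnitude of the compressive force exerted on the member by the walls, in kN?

Unrestrained expansion: δ_free = αΔT L = 10.2×10⁻⁶ × 140 × 400 = 0.5712 mm.
The gap closes (δ_free > 0.4 mm) and the wall then resists a further 0.5712 − 0.4 = 0.1712 mm of expansion.
So σ = E(δ_free − g)/L = 104×10³ × 0.1712/400 = 44.51 MPa.
P = σA = 44.51 × 1950 = 86.8 kN.

P ≈ 86.8 kN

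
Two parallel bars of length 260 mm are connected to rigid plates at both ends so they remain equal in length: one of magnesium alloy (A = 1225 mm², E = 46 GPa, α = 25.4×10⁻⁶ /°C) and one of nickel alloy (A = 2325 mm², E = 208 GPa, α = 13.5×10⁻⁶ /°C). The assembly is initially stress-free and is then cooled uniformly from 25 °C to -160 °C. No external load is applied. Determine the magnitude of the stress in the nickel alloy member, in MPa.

σ ≈ 47.8 MPa (compressive)

The magnesium alloy has the larger α, so on cooling it would change length more than the nickel alloy if both were free. The rigid plates force a common final length, so the magnesium alloy is put into tension and the nickel alloy into compression, with equal and opposite forces P (no external load).
Setting the final lengths equal and cancelling L: (α₁ − α₂)ΔT = P/(A₁E₁) + P/(A₂E₂).
|α₁ − α₂|·ΔT = 11.9×10⁻⁶ × 185 = 0.002201.
1/(A₁E₁) + 1/(A₂E₂) = 1/(1225×46×10³) + 1/(2325×208×10³) = 1.981×10⁻⁸ N⁻¹.
So P = 0.002201 / 1.981×10⁻⁸ = 111.1 kN.
σ_{nickel alloy} = P/A₂ = 111100/2325 = 47.79 MPa, compressive.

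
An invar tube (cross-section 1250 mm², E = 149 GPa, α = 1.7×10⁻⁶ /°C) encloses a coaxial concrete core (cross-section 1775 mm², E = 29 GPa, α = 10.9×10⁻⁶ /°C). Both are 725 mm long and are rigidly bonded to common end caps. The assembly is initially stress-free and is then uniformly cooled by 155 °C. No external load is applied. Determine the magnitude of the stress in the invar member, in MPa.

Both members must finish at the same length. With the larger α, the concrete tends to over-contract; the plates restrain it, putting the concrete in tension and the invar in compression. With no external load the two internal forces are equal and opposite, magnitude P.
Setting the final lengths equal and cancelling L: (α₁ − α₂)ΔT = P/(A₁E₁) + P/(A₂E₂).
|α₁ − α₂|·ΔT = 9.2×10⁻⁶ × 155 = 0.001426.
1/(A₁E₁) + 1/(A₂E₂) = 1/(1250×149×10³) + 1/(1775×29×10³) = 2.48×10⁻⁸ N⁻¹.
P = 0.001426 / 2.48×10⁻⁸ = 57510 N = 57.51 kN.
σ_{invar} = P/A₁ = 57510/1250 = 46.01 MPa, compressive.

σ ≈ 46 MPa (compressive)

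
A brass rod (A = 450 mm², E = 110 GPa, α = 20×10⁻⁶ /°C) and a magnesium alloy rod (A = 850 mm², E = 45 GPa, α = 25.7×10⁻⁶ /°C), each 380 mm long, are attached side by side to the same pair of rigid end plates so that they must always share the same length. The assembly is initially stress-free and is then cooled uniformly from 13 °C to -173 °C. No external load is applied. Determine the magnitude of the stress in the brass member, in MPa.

The magnesium alloy has the larger α, so on cooling it would change length more than the brass if both were free. The rigid plates force a common final length, so the magnesium alloy is put into tension and the brass into compression, with equal and opposite forces P (no external load).
Setting the final lengths equal and cancelling L: (α₁ − α₂)ΔT = P/(A₁E₁) + P/(A₂E₂).
|α₁ − α₂|·ΔT = 5.7×10⁻⁶ × 186 = 0.00106.
1/(A₁E₁) + 1/(A₂E₂) = 1/(450×110×10³) + 1/(850×45×10³) = 4.635×10⁻⁸ N⁻¹.
P = 0.00106 / 4.635×10⁻⁸ = 22880 N = 22.88 kN.
σ_{brass} = P/A₁ = 22880/450 = 50.84 MPa, compressive.

σ ≈ 50.8 MPa (compressive)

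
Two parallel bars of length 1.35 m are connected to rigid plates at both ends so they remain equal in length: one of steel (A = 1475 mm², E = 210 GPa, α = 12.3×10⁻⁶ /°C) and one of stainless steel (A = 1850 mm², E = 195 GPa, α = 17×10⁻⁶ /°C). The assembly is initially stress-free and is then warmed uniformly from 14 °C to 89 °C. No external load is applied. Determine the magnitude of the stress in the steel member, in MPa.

σ ≈ 39.8 MPa (tensile)

The stainless steel has the larger α, so on heating it would change length more than the steel if both were free. The rigid plates force a common final length, so the stainless steel is put into compression and the steel into tension, with equal and opposite forces P (no external load).
Equating the net (thermal + elastic) strains gives |α₁ − α₂|·ΔT = P·[1/(A₁E₁) + 1/(A₂E₂)].
|α₁ − α₂|·ΔT = 4.7×10⁻⁶ × 75 = 0.0003525.
1/(A₁E₁) + 1/(A₂E₂) = 1/(1475×210×10³) + 1/(1850×195×10³) = 6×10⁻⁹ N⁻¹.
P = 0.0003525 / 6×10⁻⁹ = 58750 N = 58.75 kN.
σ_{steel} = P/A₁ = 58750/1475 = 39.83 MPa, tensile.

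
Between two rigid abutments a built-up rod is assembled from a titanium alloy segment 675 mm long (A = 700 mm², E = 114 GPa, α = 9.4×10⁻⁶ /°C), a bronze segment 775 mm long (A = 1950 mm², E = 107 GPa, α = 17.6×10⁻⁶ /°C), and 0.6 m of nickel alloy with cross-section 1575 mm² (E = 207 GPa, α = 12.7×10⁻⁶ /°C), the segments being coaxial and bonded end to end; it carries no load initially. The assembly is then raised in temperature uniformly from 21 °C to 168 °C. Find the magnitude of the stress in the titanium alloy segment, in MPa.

σ ≈ 414 MPa (compressive)

If the supports were absent, the total length change would be Σ αᵢΔT Lᵢ = 9.4×10⁻⁶×147×675 + 17.6×10⁻⁶×147×775 + 12.7×10⁻⁶×147×600 = 4.058 mm.
The rigid supports impose zero overall length change; the single axial force P common to all segments must satisfy P Σ Lᵢ/(AᵢEᵢ) = δ_free.
The series flexibility is Σ Lᵢ/(AᵢEᵢ) = 675/(700×114×10³) + 775/(1950×107×10³) + 600/(1575×207×10³) = 1.401×10⁻⁵ mm/N.
So P = 4.058 / 1.401×10⁻⁵ = 289.6 kN, compressive.
σ_{titanium alloy} = P / A = 289600 / 700 = 413.7 MPa.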